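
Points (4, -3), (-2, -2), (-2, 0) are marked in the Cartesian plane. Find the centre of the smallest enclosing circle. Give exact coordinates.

Call the three points A, B, C in the order given.
Side lengths²: AB² = 37, AC² = 45, BC² = 4.
Since AC² = 45 ≥ 37 + 4 = 41, the angle opposite AC is not acute, so the smallest enclosing circle has AC as diameter.
Centre = midpoint of AC = (1, -1.5), r² = 45/4 = 11.25.
Centre = (1, -1.5).

(1, -1.5)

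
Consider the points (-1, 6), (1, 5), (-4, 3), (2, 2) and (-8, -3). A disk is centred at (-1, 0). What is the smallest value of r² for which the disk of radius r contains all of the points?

The required radius is the distance from (-1, 0) to the farthest point.
Squared distances: 36, 29, 18, 13, 58.
Maximum is 58, attained at (-8, -3).

58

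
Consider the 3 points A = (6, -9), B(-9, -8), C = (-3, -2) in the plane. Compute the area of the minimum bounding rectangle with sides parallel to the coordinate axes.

105

x ranges over [-9, 6], width 15.
y ranges over [-9, -2], height 7.
Area = 15 × 7 = 105.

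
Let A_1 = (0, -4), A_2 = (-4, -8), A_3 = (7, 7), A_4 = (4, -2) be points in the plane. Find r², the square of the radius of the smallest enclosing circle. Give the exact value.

86.5

The minimum enclosing circle of a finite set is fixed by two of the points (as a diameter) or three (as a circumcircle).
The farthest pair is A_2–A_3 with squared distance 346. The circle on this segment as diameter has centre (1.5, -0.5) and r² = 346/4 = 86.5.
Check A_1: distance² to centre = 14.5 ≤ 86.5, so it lies inside.
All remaining points lie in this disk, and no smaller disk contains both endpoints, so this is the minimum enclosing circle.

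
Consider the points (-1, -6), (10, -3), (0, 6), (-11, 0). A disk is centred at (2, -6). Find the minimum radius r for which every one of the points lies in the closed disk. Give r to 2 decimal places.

The required radius is the distance from (2, -6) to the farthest point.
Squared distances: 9, 73, 148, 205.
Maximum is 205, attained at (-11, 0).
r = √205 ≈ 14.32.

14.32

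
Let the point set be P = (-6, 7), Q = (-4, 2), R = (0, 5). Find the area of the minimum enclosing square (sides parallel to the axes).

The bounding box has width 6 and height 5.
An axis-aligned square enclosing the set must have side ≥ max(width, height).
So the minimum side is max(6, 5) = 6.
Area = 6² = 36.

36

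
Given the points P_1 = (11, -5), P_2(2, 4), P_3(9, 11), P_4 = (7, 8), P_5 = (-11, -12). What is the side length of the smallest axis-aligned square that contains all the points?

The bounding box has width 22 and height 23.
An axis-aligned square enclosing the set must have side ≥ max(width, height).
So the minimum side is max(22, 23) = 23.

23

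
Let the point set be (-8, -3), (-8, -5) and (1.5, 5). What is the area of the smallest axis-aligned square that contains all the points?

100

The bounding box has width 9.5 and height 10.
An axis-aligned square enclosing the set must have side ≥ max(width, height).
So the minimum side is max(9.5, 10) = 10.
Area = 10² = 100.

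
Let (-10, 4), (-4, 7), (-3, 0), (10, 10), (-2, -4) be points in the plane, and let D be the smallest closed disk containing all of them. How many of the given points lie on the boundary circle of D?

3

The minimum enclosing circle is determined by three boundary points: (-10, 4), (10, 10), (-2, -4).
Their circumcentre is (3/13, 81/13) with r² = 18530/169.
The farthest remaining point (-3, 0) is at distance² 8325/169 ≤ 18530/169.
The points at distance exactly r from the centre are (-10, 4), (10, 10), (-2, -4) — 3 points.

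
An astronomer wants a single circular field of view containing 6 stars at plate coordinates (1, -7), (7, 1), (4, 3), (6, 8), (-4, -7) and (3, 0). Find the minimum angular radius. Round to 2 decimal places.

The minimum enclosing circle of a finite set is fixed by two of the points (as a diameter) or three (as a circumcircle).
The farthest pair is (6, 8)–(-4, -7) with squared distance 325. The circle on this segment as diameter has centre (1, 0.5) and r² = 325/4 = 81.25.
Check (1, -7): distance² to centre = 56.25 ≤ 81.25, so it lies inside.
All remaining points lie in this disk, and no smaller disk contains both endpoints, so this is the minimum enclosing circle.
r = √(81.25) ≈ 9.01.

9.01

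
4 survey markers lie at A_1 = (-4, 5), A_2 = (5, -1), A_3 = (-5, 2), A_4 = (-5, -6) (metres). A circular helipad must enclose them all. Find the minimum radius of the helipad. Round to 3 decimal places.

A smallest enclosing disk is always determined by at most three of the input points on its boundary.
The minimum enclosing circle is determined by three boundary points: A_1, A_2, A_4.
Their circumcentre is (-19/14, -11/14) with r² = 3965/98.
The farthest remaining point A_3 is at distance² 2061/98 ≤ 3965/98.
r = √(3965/98) ≈ 6.361.

6.361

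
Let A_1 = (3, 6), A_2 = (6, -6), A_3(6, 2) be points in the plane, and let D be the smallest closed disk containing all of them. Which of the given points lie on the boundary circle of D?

Side lengths²: A_1A_2² = 153, A_1A_3² = 25, A_2A_3² = 64.
Since A_1A_2² = 153 ≥ 64 + 25 = 89, the angle opposite A_1A_2 is not acute, so the smallest enclosing circle has A_1A_2 as diameter.
Centre = midpoint of A_1A_2 = (4.5, 0), r² = 153/4 = 38.25.
The points at distance exactly r from the centre are A_1, A_2 — 2 points.

A_1, A_2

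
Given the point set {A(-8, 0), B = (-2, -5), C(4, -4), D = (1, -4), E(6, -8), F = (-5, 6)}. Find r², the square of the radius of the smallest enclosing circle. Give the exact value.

The minimum enclosing circle of a finite set is fixed by two of the points (as a diameter) or three (as a circumcircle).
The farthest pair is E–F with squared distance 317. The circle on this segment as diameter has centre (0.5, -1) and r² = 317/4 = 79.25.
Check A: distance² to centre = 73.25 ≤ 79.25, so it lies inside.
All remaining points lie in this disk, and no smaller disk contains both endpoints, so this is the minimum enclosing circle.

79.25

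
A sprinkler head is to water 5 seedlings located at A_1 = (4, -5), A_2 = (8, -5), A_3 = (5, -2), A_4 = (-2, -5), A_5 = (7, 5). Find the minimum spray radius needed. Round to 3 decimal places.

6.760

A smallest enclosing disk is always determined by at most three of the input points on its boundary.
The minimum enclosing circle is determined by three boundary points: A_2, A_4, A_5.
Their circumcentre is (3, -0.45) with r² = 45.7025.
The farthest remaining point A_1 is at distance² 21.7025 ≤ 45.7025.
r = √(45.7025) ≈ 6.760.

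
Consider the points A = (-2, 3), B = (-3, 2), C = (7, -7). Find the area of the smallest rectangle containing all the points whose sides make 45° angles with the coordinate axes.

19

In coordinates u = x + y, v = x − y the rectangle is axis-aligned; the map (x,y)→(u,v) scales areas by 2.
u-values: 1, -1, 0; range = 1 − (-1) = 2.
v-values: -5, -5, 14; range = 14 − (-5) = 19.
Area = (2 × 19) / 2 = 19.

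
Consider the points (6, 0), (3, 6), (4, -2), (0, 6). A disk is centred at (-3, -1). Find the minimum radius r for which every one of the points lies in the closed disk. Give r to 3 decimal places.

The required radius is the distance from (-3, -1) to the farthest point.
Squared distances: 82, 85, 50, 58.
Maximum is 85, attained at (3, 6).
r = √85 ≈ 9.220.

9.220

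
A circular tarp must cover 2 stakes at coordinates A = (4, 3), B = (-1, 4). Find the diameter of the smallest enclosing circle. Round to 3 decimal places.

5.099

The smallest circle enclosing two points has them as diameter endpoints.
Centre = midpoint = (1.5, 3.5); r² = |AB|²/4 = 26/4 = 6.5.
Diameter = 2r = 2√(6.5) ≈ 5.099.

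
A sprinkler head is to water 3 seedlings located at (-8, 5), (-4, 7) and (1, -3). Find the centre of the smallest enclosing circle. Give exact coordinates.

Call the three points A, B, C in the order given.
Side lengths²: AB² = 20, AC² = 145, BC² = 125.
Since AC² = 145 ≥ 125 + 20 = 145, the angle opposite AC is not acute, so the smallest enclosing circle has AC as diameter.
Centre = midpoint of AC = (-3.5, 1), r² = 145/4 = 36.25.
Centre = (-3.5, 1).

(-3.5, 1)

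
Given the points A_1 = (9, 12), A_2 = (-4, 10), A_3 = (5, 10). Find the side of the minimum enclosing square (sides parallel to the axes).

The bounding box has width 13 and height 2.
An axis-aligned square enclosing the set must have side ≥ max(width, height).
So the minimum side is max(13, 2) = 13.

13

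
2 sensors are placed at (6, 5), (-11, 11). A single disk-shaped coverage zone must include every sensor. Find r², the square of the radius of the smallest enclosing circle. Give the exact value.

The smallest circle enclosing two points has them as diameter endpoints.
Centre = midpoint = (-2.5, 8); r² = |(6, 5)−(-11, 11)|²/4 = 325/4 = 81.25.

81.25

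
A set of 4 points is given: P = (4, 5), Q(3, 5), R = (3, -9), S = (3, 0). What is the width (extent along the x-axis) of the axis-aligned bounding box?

1

max x = 4, min x = 3, so width = 1.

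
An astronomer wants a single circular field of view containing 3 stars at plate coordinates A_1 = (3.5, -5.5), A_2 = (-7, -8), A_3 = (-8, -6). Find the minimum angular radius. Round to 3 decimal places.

5.755

Side lengths²: A_1A_2² = 116.5, A_1A_3² = 132.5, A_2A_3² = 5.
Since A_1A_3² = 132.5 ≥ 116.5 + 5 = 121.5, the angle opposite A_1A_3 is not acute, so the smallest enclosing circle has A_1A_3 as diameter.
Centre = midpoint of A_1A_3 = (-2.25, -5.75), r² = 132.5/4 = 33.125.
r = √(33.125) ≈ 5.755.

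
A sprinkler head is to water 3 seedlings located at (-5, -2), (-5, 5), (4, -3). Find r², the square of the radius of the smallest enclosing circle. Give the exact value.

Call the three points A, B, C in the order given.
Side lengths²: AB² = 49, AC² = 82, BC² = 145.
Since BC² = 145 ≥ 82 + 49 = 131, the angle opposite BC is not acute, so the smallest enclosing circle has BC as diameter.
Centre = midpoint of BC = (-0.5, 1), r² = 145/4 = 36.25.

36.25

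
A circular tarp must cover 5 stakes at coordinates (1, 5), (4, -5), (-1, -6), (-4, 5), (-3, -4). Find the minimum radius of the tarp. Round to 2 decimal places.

6.40

The minimum enclosing circle of a finite set is fixed by two of the points (as a diameter) or three (as a circumcircle).
The farthest pair is (4, -5)–(-4, 5) with squared distance 164. The circle on this segment as diameter has centre (0, 0) and r² = 164/4 = 41.
Check (1, 5): distance² to centre = 26 ≤ 41, so it lies inside.
All remaining points lie in this disk, and no smaller disk contains both endpoints, so this is the minimum enclosing circle.
r = √41 ≈ 6.40.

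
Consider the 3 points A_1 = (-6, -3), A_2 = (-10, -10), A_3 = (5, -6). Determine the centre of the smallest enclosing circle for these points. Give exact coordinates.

Side lengths²: A_1A_2² = 65, A_1A_3² = 130, A_2A_3² = 241.
Since A_2A_3² = 241 ≥ 130 + 65 = 195, the angle opposite A_2A_3 is not acute, so the smallest enclosing circle has A_2A_3 as diameter.
Centre = midpoint of A_2A_3 = (-2.5, -8), r² = 241/4 = 60.25.
Centre = (-2.5, -8).

(-2.5, -8)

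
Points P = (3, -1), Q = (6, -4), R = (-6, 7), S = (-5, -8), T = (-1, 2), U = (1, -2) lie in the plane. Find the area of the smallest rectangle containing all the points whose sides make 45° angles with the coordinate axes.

172.5

In coordinates u = x + y, v = x − y the rectangle is axis-aligned; the map (x,y)→(u,v) scales areas by 2.
u-values: 2, 2, 1, -13, 1, -1; range = 2 − (-13) = 15.
v-values: 4, 10, -13, 3, -3, 3; range = 10 − (-13) = 23.
Area = (15 × 23) / 2 = 172.5.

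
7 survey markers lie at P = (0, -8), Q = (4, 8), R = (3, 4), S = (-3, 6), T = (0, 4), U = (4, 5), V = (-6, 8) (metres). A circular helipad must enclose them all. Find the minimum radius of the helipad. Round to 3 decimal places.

By Welzl's lemma the MEC is supported by two points (diametrically opposite) or three points (on a circumcircle).
The minimum enclosing circle is determined by three boundary points: P, Q, V.
Their circumcentre is (-1, 0.75) with r² = 77.5625.
The farthest remaining point U is at distance² 43.0625 ≤ 77.5625.
r = √(77.5625) ≈ 8.807.

8.807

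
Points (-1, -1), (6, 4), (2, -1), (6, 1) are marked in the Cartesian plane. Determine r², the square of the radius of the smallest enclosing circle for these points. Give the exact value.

By Welzl's lemma the MEC is supported by two points (diametrically opposite) or three points (on a circumcircle).
The farthest pair is (-1, -1)–(6, 4) with squared distance 74. The circle on this segment as diameter has centre (2.5, 1.5) and r² = 74/4 = 18.5.
Check (2, -1): distance² to centre = 6.5 ≤ 18.5, so it lies inside.
All remaining points lie in this disk, and no smaller disk contains both endpoints, so this is the minimum enclosing circle.

18.5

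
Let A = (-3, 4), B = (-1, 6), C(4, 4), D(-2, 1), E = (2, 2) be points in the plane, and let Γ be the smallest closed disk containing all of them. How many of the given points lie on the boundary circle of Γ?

3

The minimum enclosing circle of a finite set is fixed by two of the points (as a diameter) or three (as a circumcircle).
The minimum enclosing circle is determined by three boundary points: A, C, D.
Their circumcentre is (0.5, 3.5) with r² = 12.5.
The farthest remaining point B is at distance² 8.5 ≤ 12.5.
The points at distance exactly r from the centre are A, C, D — 3 points.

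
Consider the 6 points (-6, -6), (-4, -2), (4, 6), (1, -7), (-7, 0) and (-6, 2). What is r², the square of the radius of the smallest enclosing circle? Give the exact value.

61

By Welzl's lemma the MEC is supported by two points (diametrically opposite) or three points (on a circumcircle).
The farthest pair is (-6, -6)–(4, 6) with squared distance 244. The circle on this segment as diameter has centre (-1, 0) and r² = 244/4 = 61.
Check (-4, -2): distance² to centre = 13 ≤ 61, so it lies inside.
All remaining points lie in this disk, and no smaller disk contains both endpoints, so this is the minimum enclosing circle.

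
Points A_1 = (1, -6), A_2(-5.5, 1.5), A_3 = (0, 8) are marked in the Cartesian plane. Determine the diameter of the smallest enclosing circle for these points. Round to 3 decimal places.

Side lengths²: A_1A_2² = 98.5, A_1A_3² = 197, A_2A_3² = 72.5.
Since A_1A_3² = 197 ≥ 98.5 + 72.5 = 171, the angle opposite A_1A_3 is not acute, so the smallest enclosing circle has A_1A_3 as diameter.
Centre = midpoint of A_1A_3 = (0.5, 1), r² = 197/4 = 49.25.
Diameter = 2r = 2√(49.25) ≈ 14.036.

14.036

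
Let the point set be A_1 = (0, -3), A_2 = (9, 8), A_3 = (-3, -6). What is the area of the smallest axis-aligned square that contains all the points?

The bounding box has width 12 and height 14.
An axis-aligned square enclosing the set must have side ≥ max(width, height).
So the minimum side is max(12, 14) = 14.
Area = 14² = 196.

196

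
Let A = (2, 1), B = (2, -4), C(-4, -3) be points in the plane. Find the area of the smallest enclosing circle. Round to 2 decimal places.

Side lengths²: AB² = 25, AC² = 52, BC² = 37.
Since AC² = 52 < 37 + 25 = 62, the triangle is acute, so the smallest enclosing circle is the circumcircle.
Circumcentre = (-2/3, -1.5), r² = 481/36.
Area = π·r² = π·481/36 ≈ 41.98.

41.98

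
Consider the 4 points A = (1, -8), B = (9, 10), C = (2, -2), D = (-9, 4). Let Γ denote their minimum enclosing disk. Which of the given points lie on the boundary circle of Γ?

By Welzl's lemma the MEC is supported by two points (diametrically opposite) or three points (on a circumcircle).
The minimum enclosing circle is determined by three boundary points: A, B, D.
Their circumcentre is (34/23, 59/23) with r² = 59170/529.
The farthest remaining point C is at distance² 11169/529 ≤ 59170/529.
The points at distance exactly r from the centre are A, B, D — 3 points.

A, B, D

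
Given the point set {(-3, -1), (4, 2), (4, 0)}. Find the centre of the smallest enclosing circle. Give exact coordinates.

(0.5, 0.5)

Call the three points A, B, C in the order given.
Side lengths²: AB² = 58, AC² = 50, BC² = 4.
Since AB² = 58 ≥ 50 + 4 = 54, the angle opposite AB is not acute, so the smallest enclosing circle has AB as diameter.
Centre = midpoint of AB = (0.5, 0.5), r² = 58/4 = 14.5.
Centre = (0.5, 0.5).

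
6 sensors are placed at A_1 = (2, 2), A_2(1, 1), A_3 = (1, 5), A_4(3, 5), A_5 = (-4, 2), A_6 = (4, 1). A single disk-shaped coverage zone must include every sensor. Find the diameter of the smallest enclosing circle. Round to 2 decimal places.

The minimum enclosing circle is determined by three boundary points: A_4, A_5, A_6.
Their circumcentre is (5/62, 133/62) with r² = 32045/1922.
The farthest remaining point A_3 is at distance² 17289/1922 ≤ 32045/1922.
Diameter = 2r = 2√(32045/1922) ≈ 8.17.

8.17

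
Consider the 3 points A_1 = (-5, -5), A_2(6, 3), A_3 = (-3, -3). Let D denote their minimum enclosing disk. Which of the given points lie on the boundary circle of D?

A_1, A_2

Side lengths²: A_1A_2² = 185, A_1A_3² = 8, A_2A_3² = 117.
Since A_1A_2² = 185 ≥ 117 + 8 = 125, the angle opposite A_1A_2 is not acute, so the smallest enclosing circle has A_1A_2 as diameter.
Centre = midpoint of A_1A_2 = (0.5, -1), r² = 185/4 = 46.25.
The points at distance exactly r from the centre are A_1, A_2 — 2 points.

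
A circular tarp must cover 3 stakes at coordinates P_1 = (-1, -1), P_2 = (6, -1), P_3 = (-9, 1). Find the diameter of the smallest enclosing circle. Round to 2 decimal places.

Side lengths²: P_1P_2² = 49, P_1P_3² = 68, P_2P_3² = 229.
Since P_2P_3² = 229 ≥ 68 + 49 = 117, the angle opposite P_2P_3 is not acute, so the smallest enclosing circle has P_2P_3 as diameter.
Centre = midpoint of P_2P_3 = (-1.5, 0), r² = 229/4 = 57.25.
Diameter = 2r = 2√(57.25) ≈ 15.13.

15.13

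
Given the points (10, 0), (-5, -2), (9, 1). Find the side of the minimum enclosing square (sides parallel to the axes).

15

The bounding box has width 15 and height 3.
An axis-aligned square enclosing the set must have side ≥ max(width, height).
So the minimum side is max(15, 3) = 15.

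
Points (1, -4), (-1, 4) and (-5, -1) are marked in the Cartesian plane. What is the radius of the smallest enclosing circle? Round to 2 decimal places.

4.22

Call the three points A, B, C in the order given.
Side lengths²: AB² = 68, AC² = 45, BC² = 41.
Since AB² = 68 < 45 + 41 = 86, the triangle is acute, so the smallest enclosing circle is the circumcircle.
Circumcentre = (-6/7, -3/14), r² = 3485/196.
r = √(3485/196) ≈ 4.22.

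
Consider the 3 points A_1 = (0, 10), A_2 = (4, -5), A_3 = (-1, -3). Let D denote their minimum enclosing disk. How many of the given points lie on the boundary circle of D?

2

Side lengths²: A_1A_2² = 241, A_1A_3² = 170, A_2A_3² = 29.
Since A_1A_2² = 241 ≥ 170 + 29 = 199, the angle opposite A_1A_2 is not acute, so the smallest enclosing circle has A_1A_2 as diameter.
Centre = midpoint of A_1A_2 = (2, 2.5), r² = 241/4 = 60.25.
The points at distance exactly r from the centre are A_1, A_2 — 2 points.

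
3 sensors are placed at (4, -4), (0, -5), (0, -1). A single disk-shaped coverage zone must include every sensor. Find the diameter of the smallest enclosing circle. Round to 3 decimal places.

Call the three points A, B, C in the order given.
Side lengths²: AB² = 17, AC² = 25, BC² = 16.
Since AC² = 25 < 17 + 16 = 33, the triangle is acute, so the smallest enclosing circle is the circumcircle.
Circumcentre = (1.625, -3), r² = 6.640625.
Diameter = 2r = 2√(6.640625) ≈ 5.154.

5.154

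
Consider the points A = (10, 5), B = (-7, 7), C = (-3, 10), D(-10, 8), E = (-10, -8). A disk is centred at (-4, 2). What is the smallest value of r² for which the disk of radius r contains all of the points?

205

The required radius is the distance from (-4, 2) to the farthest point.
Squared distances: 205, 34, 65, 72, 136.
Maximum is 205, attained at A.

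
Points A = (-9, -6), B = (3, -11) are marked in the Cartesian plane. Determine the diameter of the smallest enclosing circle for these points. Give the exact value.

13

The smallest circle enclosing two points has them as diameter endpoints.
Centre = midpoint = (-3, -8.5); r² = |AB|²/4 = 169/4 = 42.25.
Diameter = 2r = 2√(42.25) = 13.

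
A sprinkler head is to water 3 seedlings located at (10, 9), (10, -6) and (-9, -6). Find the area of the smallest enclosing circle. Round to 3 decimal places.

460.243

Call the three points A, B, C in the order given.
Side lengths²: AB² = 225, AC² = 586, BC² = 361.
Since AC² = 586 ≥ 361 + 225 = 586, the angle opposite AC is not acute, so the smallest enclosing circle has AC as diameter.
Centre = midpoint of AC = (0.5, 1.5), r² = 586/4 = 146.5.
Area = π·r² = π·146.5 ≈ 460.243.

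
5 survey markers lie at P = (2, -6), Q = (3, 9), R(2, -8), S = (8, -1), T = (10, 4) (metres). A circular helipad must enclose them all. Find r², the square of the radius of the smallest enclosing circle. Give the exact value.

72.5

By Welzl's lemma the MEC is supported by two points (diametrically opposite) or three points (on a circumcircle).
The farthest pair is Q–R with squared distance 290. The circle on this segment as diameter has centre (2.5, 0.5) and r² = 290/4 = 72.5.
Check P: distance² to centre = 42.5 ≤ 72.5, so it lies inside.
All remaining points lie in this disk, and no smaller disk contains both endpoints, so this is the minimum enclosing circle.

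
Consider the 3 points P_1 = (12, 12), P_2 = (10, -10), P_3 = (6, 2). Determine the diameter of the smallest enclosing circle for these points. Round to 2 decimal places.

22.09

Side lengths²: P_1P_2² = 488, P_1P_3² = 136, P_2P_3² = 160.
Since P_1P_2² = 488 ≥ 160 + 136 = 296, the angle opposite P_1P_2 is not acute, so the smallest enclosing circle has P_1P_2 as diameter.
Centre = midpoint of P_1P_2 = (11, 1), r² = 488/4 = 122.
Diameter = 2r = 2√122 ≈ 22.09.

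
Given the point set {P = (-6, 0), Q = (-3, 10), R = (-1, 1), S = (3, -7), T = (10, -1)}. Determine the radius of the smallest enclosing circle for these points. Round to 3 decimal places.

A smallest enclosing disk is always determined by at most three of the input points on its boundary.
The minimum enclosing circle is determined by three boundary points: Q, S, T.
Their circumcentre is (85/62, 123/62) with r² = 160225/1922.
The farthest remaining point P is at distance² 111989/1922 ≤ 160225/1922.
r = √(160225/1922) ≈ 9.130.

9.130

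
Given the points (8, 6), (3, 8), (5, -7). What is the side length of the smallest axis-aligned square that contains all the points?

The bounding box has width 5 and height 15.
An axis-aligned square enclosing the set must have side ≥ max(width, height).
So the minimum side is max(5, 15) = 15.

15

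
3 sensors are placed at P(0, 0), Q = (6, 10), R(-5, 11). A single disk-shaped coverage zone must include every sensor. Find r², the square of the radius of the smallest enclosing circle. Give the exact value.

75701/1682

Side lengths²: PQ² = 136, PR² = 146, QR² = 122.
Since PR² = 146 < 136 + 122 = 258, the triangle is acute, so the smallest enclosing circle is the circumcircle.
Circumcentre = (9/58, 389/58), r² = 75701/1682.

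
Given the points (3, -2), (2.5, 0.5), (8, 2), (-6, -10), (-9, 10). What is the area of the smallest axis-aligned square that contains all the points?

400

The bounding box has width 17 and height 20.
An axis-aligned square enclosing the set must have side ≥ max(width, height).
So the minimum side is max(17, 20) = 20.
Area = 20² = 400.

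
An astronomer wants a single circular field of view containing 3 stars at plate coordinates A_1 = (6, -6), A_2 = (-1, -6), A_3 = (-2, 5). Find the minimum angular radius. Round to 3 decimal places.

6.801

Side lengths²: A_1A_2² = 49, A_1A_3² = 185, A_2A_3² = 122.
Since A_1A_3² = 185 ≥ 122 + 49 = 171, the angle opposite A_1A_3 is not acute, so the smallest enclosing circle has A_1A_3 as diameter.
Centre = midpoint of A_1A_3 = (2, -0.5), r² = 185/4 = 46.25.
r = √(46.25) ≈ 6.801.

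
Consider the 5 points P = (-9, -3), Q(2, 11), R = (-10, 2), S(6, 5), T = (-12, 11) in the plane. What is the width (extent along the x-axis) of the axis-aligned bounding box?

18

max x = 6, min x = -12, so width = 18.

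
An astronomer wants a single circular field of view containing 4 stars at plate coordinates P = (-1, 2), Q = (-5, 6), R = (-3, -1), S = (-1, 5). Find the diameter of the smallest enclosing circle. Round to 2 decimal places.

A smallest enclosing disk is always determined by at most three of the input points on its boundary.
The minimum enclosing circle is determined by three boundary points: Q, R, S.
Their circumcentre is (-97/26, 67/26) with r² = 4505/338.
The farthest remaining point P is at distance² 2633/338 ≤ 4505/338.
Diameter = 2r = 2√(4505/338) ≈ 7.30.

7.30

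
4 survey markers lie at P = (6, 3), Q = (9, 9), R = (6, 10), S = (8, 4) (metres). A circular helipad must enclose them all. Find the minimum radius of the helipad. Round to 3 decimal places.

3.536

By Welzl's lemma the MEC is supported by two points (diametrically opposite) or three points (on a circumcircle).
The minimum enclosing circle is determined by three boundary points: P, Q, R.
Their circumcentre is (6.5, 6.5) with r² = 12.5.
The farthest remaining point S is at distance² 8.5 ≤ 12.5.
r = √(12.5) ≈ 3.536.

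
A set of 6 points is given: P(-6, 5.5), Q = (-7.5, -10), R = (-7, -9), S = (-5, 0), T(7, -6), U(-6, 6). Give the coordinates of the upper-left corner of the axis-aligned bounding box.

x-range [-7.5, 7], y-range [-10, 6].
The upper-left corner is (-7.5, 6).

(-7.5, 6)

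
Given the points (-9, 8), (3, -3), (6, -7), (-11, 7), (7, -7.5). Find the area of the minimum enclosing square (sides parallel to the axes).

The bounding box has width 18 and height 15.5.
An axis-aligned square enclosing the set must have side ≥ max(width, height).
So the minimum side is max(18, 15.5) = 18.
Area = 18² = 324.

324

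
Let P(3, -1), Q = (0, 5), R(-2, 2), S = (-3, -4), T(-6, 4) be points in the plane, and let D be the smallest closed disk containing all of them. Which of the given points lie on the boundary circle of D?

The minimum enclosing circle is determined by three boundary points: P, S, T.
Their circumcentre is (-67/38, 39/38) with r² = 19345/722.
The farthest remaining point Q is at distance² 13645/722 ≤ 19345/722.
The points at distance exactly r from the centre are P, S, T — 3 points.

P, S, T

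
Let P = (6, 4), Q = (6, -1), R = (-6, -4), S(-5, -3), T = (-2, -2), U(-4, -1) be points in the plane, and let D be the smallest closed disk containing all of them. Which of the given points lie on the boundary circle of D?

A smallest enclosing disk is always determined by at most three of the input points on its boundary.
The farthest pair is P–R with squared distance 208. The circle on this segment as diameter has centre (0, 0) and r² = 208/4 = 52.
Check Q: distance² to centre = 37 ≤ 52, so it lies inside.
All remaining points lie in this disk, and no smaller disk contains both endpoints, so this is the minimum enclosing circle.
The points at distance exactly r from the centre are P, R — 2 points.

P, R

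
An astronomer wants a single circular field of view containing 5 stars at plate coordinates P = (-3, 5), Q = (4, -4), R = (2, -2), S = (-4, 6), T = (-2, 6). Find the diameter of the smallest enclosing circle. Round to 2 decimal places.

12.81

The minimum enclosing circle of a finite set is fixed by two of the points (as a diameter) or three (as a circumcircle).
The farthest pair is Q–S with squared distance 164. The circle on this segment as diameter has centre (0, 1) and r² = 164/4 = 41.
Check P: distance² to centre = 25 ≤ 41, so it lies inside.
All remaining points lie in this disk, and no smaller disk contains both endpoints, so this is the minimum enclosing circle.
Diameter = 2r = 2√41 ≈ 12.81.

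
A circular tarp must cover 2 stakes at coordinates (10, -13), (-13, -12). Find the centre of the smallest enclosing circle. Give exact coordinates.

(-1.5, -12.5)

The smallest circle enclosing two points has them as diameter endpoints.
Centre = midpoint = (-1.5, -12.5); r² = |(10, -13)−(-13, -12)|²/4 = 530/4 = 132.5.
Centre = (-1.5, -12.5).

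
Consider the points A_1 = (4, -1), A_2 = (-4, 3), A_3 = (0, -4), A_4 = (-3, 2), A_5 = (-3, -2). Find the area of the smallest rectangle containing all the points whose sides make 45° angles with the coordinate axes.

In coordinates u = x + y, v = x − y the rectangle is axis-aligned; the map (x,y)→(u,v) scales areas by 2.
u-values: 3, -1, -4, -1, -5; range = 3 − (-5) = 8.
v-values: 5, -7, 4, -5, -1; range = 5 − (-7) = 12.
Area = (8 × 12) / 2 = 48.

48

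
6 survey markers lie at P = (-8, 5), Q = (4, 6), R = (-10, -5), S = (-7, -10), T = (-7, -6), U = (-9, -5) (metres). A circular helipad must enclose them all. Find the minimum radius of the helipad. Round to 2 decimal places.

A smallest enclosing disk is always determined by at most three of the input points on its boundary.
The farthest pair is Q–S with squared distance 377. The circle on this segment as diameter has centre (-1.5, -2) and r² = 377/4 = 94.25.
Check P: distance² to centre = 91.25 ≤ 94.25, so it lies inside.
All remaining points lie in this disk, and no smaller disk contains both endpoints, so this is the minimum enclosing circle.
r = √(94.25) ≈ 9.71.

9.71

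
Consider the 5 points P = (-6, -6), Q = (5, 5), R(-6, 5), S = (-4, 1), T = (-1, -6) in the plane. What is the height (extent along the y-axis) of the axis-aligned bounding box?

max y = 5, min y = -6, so height = 11.

11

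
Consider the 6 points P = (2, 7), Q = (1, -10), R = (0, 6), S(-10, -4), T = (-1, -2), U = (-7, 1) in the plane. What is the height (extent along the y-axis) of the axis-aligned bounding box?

17

max y = 7, min y = -10, so height = 17.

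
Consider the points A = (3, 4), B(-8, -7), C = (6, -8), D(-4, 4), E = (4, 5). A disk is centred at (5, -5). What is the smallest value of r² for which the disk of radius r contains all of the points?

173

The required radius is the distance from (5, -5) to the farthest point.
Squared distances: 85, 173, 10, 162, 101.
Maximum is 173, attained at B.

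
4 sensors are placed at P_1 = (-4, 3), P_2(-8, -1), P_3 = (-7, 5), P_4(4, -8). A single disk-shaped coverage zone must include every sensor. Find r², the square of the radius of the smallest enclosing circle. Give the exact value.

72.5

The farthest pair is P_3–P_4 with squared distance 290. The circle on this segment as diameter has centre (-1.5, -1.5) and r² = 290/4 = 72.5.
Check P_1: distance² to centre = 26.5 ≤ 72.5, so it lies inside.
All remaining points lie in this disk, and no smaller disk contains both endpoints, so this is the minimum enclosing circle.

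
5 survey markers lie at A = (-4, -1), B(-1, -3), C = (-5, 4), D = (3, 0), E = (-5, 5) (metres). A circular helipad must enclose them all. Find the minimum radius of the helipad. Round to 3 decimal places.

4.794

By Welzl's lemma the MEC is supported by two points (diametrically opposite) or three points (on a circumcircle).
The minimum enclosing circle is determined by three boundary points: B, D, E.
Their circumcentre is (-16/11, 39/22) with r² = 11125/484.
The farthest remaining point C is at distance² 8485/484 ≤ 11125/484.
r = √(11125/484) ≈ 4.794.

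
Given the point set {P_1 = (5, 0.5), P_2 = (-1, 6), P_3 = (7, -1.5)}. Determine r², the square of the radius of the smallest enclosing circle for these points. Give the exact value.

30.0625

Side lengths²: P_1P_2² = 66.25, P_1P_3² = 8, P_2P_3² = 120.25.
Since P_2P_3² = 120.25 ≥ 66.25 + 8 = 74.25, the angle opposite P_2P_3 is not acute, so the smallest enclosing circle has P_2P_3 as diameter.
Centre = midpoint of P_2P_3 = (3, 2.25), r² = 120.25/4 = 30.0625.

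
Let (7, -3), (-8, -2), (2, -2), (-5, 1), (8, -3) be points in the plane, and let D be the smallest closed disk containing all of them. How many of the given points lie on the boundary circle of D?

The farthest pair is (-8, -2)–(8, -3) with squared distance 257. The circle on this segment as diameter has centre (0, -2.5) and r² = 257/4 = 64.25.
Check (7, -3): distance² to centre = 49.25 ≤ 64.25, so it lies inside.
All remaining points lie in this disk, and no smaller disk contains both endpoints, so this is the minimum enclosing circle.
The points at distance exactly r from the centre are (-8, -2), (8, -3) — 2 points.

2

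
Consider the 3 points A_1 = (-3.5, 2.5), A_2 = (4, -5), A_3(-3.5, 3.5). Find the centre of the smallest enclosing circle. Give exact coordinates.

(0.25, -0.75)

Side lengths²: A_1A_2² = 112.5, A_1A_3² = 1, A_2A_3² = 128.5.
Since A_2A_3² = 128.5 ≥ 112.5 + 1 = 113.5, the angle opposite A_2A_3 is not acute, so the smallest enclosing circle has A_2A_3 as diameter.
Centre = midpoint of A_2A_3 = (0.25, -0.75), r² = 128.5/4 = 32.125.
Centre = (0.25, -0.75).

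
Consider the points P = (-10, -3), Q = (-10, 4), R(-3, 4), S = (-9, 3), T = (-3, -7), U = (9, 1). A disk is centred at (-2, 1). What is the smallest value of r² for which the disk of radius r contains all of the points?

The required radius is the distance from (-2, 1) to the farthest point.
Squared distances: 80, 73, 10, 53, 65, 121.
Maximum is 121, attained at U.

121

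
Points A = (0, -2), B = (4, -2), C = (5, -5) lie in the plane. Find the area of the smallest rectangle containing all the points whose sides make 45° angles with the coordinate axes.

In coordinates u = x + y, v = x − y the rectangle is axis-aligned; the map (x,y)→(u,v) scales areas by 2.
u-values: -2, 2, 0; range = 2 − (-2) = 4.
v-values: 2, 6, 10; range = 10 − 2 = 8.
Area = (4 × 8) / 2 = 16.

16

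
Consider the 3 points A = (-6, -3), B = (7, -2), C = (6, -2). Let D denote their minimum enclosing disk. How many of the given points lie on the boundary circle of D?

Side lengths²: AB² = 170, AC² = 145, BC² = 1.
Since AB² = 170 ≥ 145 + 1 = 146, the angle opposite AB is not acute, so the smallest enclosing circle has AB as diameter.
Centre = midpoint of AB = (0.5, -2.5), r² = 170/4 = 42.5.
The points at distance exactly r from the centre are A, B — 2 points.

2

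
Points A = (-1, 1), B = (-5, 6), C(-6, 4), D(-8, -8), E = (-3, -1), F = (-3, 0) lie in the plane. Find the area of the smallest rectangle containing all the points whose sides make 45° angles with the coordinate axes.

In coordinates u = x + y, v = x − y the rectangle is axis-aligned; the map (x,y)→(u,v) scales areas by 2.
u-values: 0, 1, -2, -16, -4, -3; range = 1 − (-16) = 17.
v-values: -2, -11, -10, 0, -2, -3; range = 0 − (-11) = 11.
Area = (17 × 11) / 2 = 93.5.

93.5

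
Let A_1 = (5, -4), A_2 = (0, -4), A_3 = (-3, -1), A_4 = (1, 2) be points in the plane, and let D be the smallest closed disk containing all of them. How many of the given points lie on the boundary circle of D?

A smallest enclosing disk is always determined by at most three of the input points on its boundary.
The minimum enclosing circle is determined by three boundary points: A_1, A_3, A_4.
Their circumcentre is (13/12, -41/18) with r² = 23725/1296.
The farthest remaining point A_2 is at distance² 5365/1296 ≤ 23725/1296.
The points at distance exactly r from the centre are A_1, A_3, A_4 — 3 points.

3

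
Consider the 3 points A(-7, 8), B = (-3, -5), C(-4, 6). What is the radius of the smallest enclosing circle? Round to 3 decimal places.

6.801

Side lengths²: AB² = 185, AC² = 13, BC² = 122.
Since AB² = 185 ≥ 122 + 13 = 135, the angle opposite AB is not acute, so the smallest enclosing circle has AB as diameter.
Centre = midpoint of AB = (-5, 1.5), r² = 185/4 = 46.25.
r = √(46.25) ≈ 6.801.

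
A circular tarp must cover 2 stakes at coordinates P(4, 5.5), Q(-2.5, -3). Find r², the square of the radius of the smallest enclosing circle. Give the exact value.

28.625

The smallest circle enclosing two points has them as diameter endpoints.
Centre = midpoint = (0.75, 1.25); r² = |PQ|²/4 = 114.5/4 = 28.625.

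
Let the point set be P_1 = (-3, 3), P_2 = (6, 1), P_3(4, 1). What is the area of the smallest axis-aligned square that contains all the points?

81

The bounding box has width 9 and height 2.
An axis-aligned square enclosing the set must have side ≥ max(width, height).
So the minimum side is max(9, 2) = 9.
Area = 9² = 81.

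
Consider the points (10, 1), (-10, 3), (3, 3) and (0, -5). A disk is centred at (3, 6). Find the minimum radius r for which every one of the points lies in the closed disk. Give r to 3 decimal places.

The required radius is the distance from (3, 6) to the farthest point.
Squared distances: 74, 178, 9, 130.
Maximum is 178, attained at (-10, 3).
r = √178 ≈ 13.342.

13.342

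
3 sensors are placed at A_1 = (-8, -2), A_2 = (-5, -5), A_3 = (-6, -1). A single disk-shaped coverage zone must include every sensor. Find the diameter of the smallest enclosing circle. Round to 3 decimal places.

4.346

Side lengths²: A_1A_2² = 18, A_1A_3² = 5, A_2A_3² = 17.
Since A_1A_2² = 18 < 17 + 5 = 22, the triangle is acute, so the smallest enclosing circle is the circumcircle.
Circumcentre = (-37/6, -19/6), r² = 85/18.
Diameter = 2r = 2√(85/18) ≈ 4.346.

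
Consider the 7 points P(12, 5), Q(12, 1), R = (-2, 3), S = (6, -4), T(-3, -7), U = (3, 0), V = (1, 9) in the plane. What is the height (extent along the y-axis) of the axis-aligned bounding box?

16

max y = 9, min y = -7, so height = 16.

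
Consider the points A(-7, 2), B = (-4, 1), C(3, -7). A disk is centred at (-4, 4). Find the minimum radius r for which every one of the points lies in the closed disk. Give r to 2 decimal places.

The required radius is the distance from (-4, 4) to the farthest point.
Squared distances: 13, 9, 170.
Maximum is 170, attained at C.
r = √170 ≈ 13.04.

13.04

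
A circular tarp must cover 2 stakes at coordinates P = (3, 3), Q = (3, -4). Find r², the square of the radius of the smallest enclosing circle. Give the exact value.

12.25

The smallest circle enclosing two points has them as diameter endpoints.
Centre = midpoint = (3, -0.5); r² = |PQ|²/4 = 49/4 = 12.25.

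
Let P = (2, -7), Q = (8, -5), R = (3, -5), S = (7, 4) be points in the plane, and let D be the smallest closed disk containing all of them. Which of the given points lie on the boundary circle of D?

A smallest enclosing disk is always determined by at most three of the input points on its boundary.
The farthest pair is P–S with squared distance 146. The circle on this segment as diameter has centre (4.5, -1.5) and r² = 146/4 = 36.5.
Check Q: distance² to centre = 24.5 ≤ 36.5, so it lies inside.
All remaining points lie in this disk, and no smaller disk contains both endpoints, so this is the minimum enclosing circle.
The points at distance exactly r from the centre are P, S — 2 points.

P, S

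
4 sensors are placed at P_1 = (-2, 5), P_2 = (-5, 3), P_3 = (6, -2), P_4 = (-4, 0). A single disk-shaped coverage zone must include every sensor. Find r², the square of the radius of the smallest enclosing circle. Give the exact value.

36.5

By Welzl's lemma the MEC is supported by two points (diametrically opposite) or three points (on a circumcircle).
The farthest pair is P_2–P_3 with squared distance 146. The circle on this segment as diameter has centre (0.5, 0.5) and r² = 146/4 = 36.5.
Check P_1: distance² to centre = 26.5 ≤ 36.5, so it lies inside.
All remaining points lie in this disk, and no smaller disk contains both endpoints, so this is the minimum enclosing circle.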